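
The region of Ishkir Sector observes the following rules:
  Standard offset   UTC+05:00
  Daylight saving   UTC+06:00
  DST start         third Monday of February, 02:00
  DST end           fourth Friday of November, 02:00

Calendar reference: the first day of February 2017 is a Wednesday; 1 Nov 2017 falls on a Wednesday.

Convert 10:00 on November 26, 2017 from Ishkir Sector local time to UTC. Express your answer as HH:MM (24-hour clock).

1 February 2017 is a Wednesday, so the first Monday is February 6 and the third is February 20.
1 November 2017 is a Wednesday, so the first Friday is November 3 and the fourth is November 24.
November 26, 2017 is outside the daylight-saving period (20 February – 24 November), so Ishkir Sector is on standard time, UTC+05:00.
10:00 local − 5h = 05:00 UTC.

05:00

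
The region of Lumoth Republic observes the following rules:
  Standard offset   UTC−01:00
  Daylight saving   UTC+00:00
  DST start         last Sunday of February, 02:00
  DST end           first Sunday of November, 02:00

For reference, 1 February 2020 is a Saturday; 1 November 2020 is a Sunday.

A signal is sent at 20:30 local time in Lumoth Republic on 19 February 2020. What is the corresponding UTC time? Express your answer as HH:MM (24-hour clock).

21:30

1 February 2020 is a Saturday, so Sundays fall on 2, 9, 16, 23; the last is February 23.
1 November 2020 is a Sunday, so the first Sunday is November 1.
Daylight saving runs 23 February – 1 November; 19 February 2020 is outside that window, so Lumoth Republic is on standard time at UTC−01:00.
20:30 local + 1h = 21:30 UTC.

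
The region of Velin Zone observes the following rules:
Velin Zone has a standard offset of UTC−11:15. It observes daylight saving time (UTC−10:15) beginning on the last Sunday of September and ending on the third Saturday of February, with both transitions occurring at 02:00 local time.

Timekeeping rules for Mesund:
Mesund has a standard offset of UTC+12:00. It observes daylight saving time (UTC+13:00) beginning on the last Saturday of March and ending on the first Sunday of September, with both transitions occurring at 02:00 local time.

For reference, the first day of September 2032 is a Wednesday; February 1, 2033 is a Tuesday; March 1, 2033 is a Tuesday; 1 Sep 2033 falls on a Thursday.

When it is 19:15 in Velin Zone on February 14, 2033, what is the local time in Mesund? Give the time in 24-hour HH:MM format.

17:30

1 September 2032 is a Wednesday, so Sundays fall on 5, 12, 19, 26; the last is September 26.
1 February 2033 is a Tuesday, so the first Saturday is February 5 and the third is February 19.
February 14, 2033 falls between 26 September 2032 and 19 February 2033, so daylight saving is in effect and Velin Zone is at UTC−10:15.
19:15 Velin Zone + 10h15m = 05:30 UTC (rolling into the next day, 15 February 2033).
1 March 2033 is a Tuesday, so Saturdays fall on 5, 12, 19, 26; the last is March 26.
1 September 2033 is a Thursday, so the first Sunday is September 4.
At the standard offset (UTC+12:00), 05:30 UTC + 12h = 17:30 Mesund standard time.
The standard-time date in Mesund, February 15, 2033, does not fall between 26 March and 4 September, so daylight saving is not in effect and Mesund is at UTC+12:00.
05:30 UTC + 12h = 17:30 Mesund.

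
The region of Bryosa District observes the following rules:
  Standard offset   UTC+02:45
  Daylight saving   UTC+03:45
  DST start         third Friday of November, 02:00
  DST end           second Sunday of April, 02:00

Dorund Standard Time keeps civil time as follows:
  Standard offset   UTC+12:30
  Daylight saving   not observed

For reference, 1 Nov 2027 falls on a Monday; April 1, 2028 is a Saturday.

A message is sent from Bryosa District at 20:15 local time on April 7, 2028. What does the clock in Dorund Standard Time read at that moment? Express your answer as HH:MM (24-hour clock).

1 November 2027 is a Monday, so the first Friday is November 5 and the third is November 19.
1 April 2028 is a Saturday, so the first Sunday is April 2 and the second is April 9.
April 7, 2028 falls between 19 November 2027 and 9 April 2028, so daylight saving is in effect and Bryosa District is at UTC+03:45.
20:15 Bryosa District − 3h45m = 16:30 UTC.
Dorund Standard Time has no daylight saving, so its offset is UTC+12:30 year-round.
16:30 UTC + 12h30m = 05:00 Dorund Standard Time (rolling into the next day, 8 April 2028).

05:00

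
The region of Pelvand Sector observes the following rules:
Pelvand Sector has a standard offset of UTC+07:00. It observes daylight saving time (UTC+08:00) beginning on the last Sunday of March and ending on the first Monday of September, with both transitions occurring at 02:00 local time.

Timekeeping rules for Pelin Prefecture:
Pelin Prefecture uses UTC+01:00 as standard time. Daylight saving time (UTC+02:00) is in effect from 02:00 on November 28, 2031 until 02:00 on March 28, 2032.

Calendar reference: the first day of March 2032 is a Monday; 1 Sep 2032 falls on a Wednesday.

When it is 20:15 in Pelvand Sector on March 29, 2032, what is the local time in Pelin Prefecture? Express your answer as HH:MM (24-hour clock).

1 March 2032 is a Monday, so Sundays fall on 7, 14, 21, 28; the last is March 28.
1 September 2032 is a Wednesday, so the first Monday is September 6.
March 29, 2032 falls between 28 March and 6 September, so daylight saving is in effect and Pelvand Sector is at UTC+08:00.
20:15 Pelvand Sector − 8h = 12:15 UTC.
At the standard offset (UTC+01:00), 12:15 UTC + 1h = 13:15 Pelin Prefecture standard time.
The standard-time date in Pelin Prefecture, March 29, 2032, does not fall between 28 November 2031 and 28 March 2032, so daylight saving is not in effect and Pelin Prefecture is at UTC+01:00.
12:15 UTC + 1h = 13:15 Pelin Prefecture.

13:15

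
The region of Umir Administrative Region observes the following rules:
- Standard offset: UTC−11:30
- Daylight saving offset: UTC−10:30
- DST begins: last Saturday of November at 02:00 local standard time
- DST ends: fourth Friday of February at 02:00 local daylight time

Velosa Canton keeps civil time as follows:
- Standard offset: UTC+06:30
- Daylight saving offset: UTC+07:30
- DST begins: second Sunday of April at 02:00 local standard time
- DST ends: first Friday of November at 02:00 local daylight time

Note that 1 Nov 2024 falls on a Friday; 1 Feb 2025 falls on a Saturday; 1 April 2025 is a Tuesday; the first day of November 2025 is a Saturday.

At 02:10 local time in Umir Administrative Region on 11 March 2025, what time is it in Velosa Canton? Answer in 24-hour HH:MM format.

20:10

1 November 2024 is a Friday, so Saturdays fall on 2, 9, 16, 23, 30; the last is November 30.
1 February 2025 is a Saturday, so the first Friday is February 7 and the fourth is February 28.
Daylight saving runs 30 November 2024 – 28 February 2025; 11 March 2025 is outside that window, so Umir Administrative Region is on standard time at UTC−11:30.
02:10 Umir Administrative Region + 11h30m = 13:40 UTC.
1 April 2025 is a Tuesday, so the first Sunday is April 6 and the second is April 13.
1 November 2025 is a Saturday, so the first Friday is November 7.
At the standard offset (UTC+06:30), 13:40 UTC + 6h30m = 20:10 Velosa Canton standard time.
The standard-time date in Velosa Canton, 11 March 2025, does not fall between 13 April and 7 November, so daylight saving is not in effect and Velosa Canton is at UTC+06:30.
13:40 UTC + 6h30m = 20:10 Velosa Canton.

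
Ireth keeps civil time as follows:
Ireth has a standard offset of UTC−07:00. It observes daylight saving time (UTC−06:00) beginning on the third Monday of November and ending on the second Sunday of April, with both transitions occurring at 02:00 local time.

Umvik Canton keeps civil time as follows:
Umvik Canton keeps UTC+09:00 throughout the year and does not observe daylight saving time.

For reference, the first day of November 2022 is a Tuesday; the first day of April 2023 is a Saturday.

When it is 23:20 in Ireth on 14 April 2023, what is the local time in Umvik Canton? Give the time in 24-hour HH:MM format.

1 November 2022 is a Tuesday, so the first Monday is November 7 and the third is November 21.
1 April 2023 is a Saturday, so the first Sunday is April 2 and the second is April 9.
14 April 2023 is outside the daylight-saving period (21 November 2022 – 9 April 2023), so Ireth is on standard time, UTC−07:00.
23:20 Ireth + 7h = 06:20 UTC (rolling into the next day, 15 April 2023).
Umvik Canton has no daylight saving, so its offset is UTC+09:00 year-round.
06:20 UTC + 9h = 15:20 Umvik Canton.

15:20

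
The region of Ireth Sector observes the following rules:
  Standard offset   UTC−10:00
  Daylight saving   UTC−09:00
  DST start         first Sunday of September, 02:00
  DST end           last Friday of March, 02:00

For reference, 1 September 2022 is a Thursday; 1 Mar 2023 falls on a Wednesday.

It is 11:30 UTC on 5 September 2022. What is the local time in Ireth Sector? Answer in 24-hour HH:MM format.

02:30

1 September 2022 is a Thursday, so the first Sunday is September 4.
1 March 2023 is a Wednesday, so Fridays fall on 3, 10, 17, 24, 31; the last is March 31.
At the standard offset (UTC−10:00), 11:30 UTC − 10h = 01:30 Ireth Sector standard time.
The standard-time date in Ireth Sector, 5 September 2022, lies within the daylight-saving period (4 September 2022 – 31 March 2023), so Ireth Sector is on daylight time, UTC−09:00.
11:30 UTC − 9h = 02:30 local.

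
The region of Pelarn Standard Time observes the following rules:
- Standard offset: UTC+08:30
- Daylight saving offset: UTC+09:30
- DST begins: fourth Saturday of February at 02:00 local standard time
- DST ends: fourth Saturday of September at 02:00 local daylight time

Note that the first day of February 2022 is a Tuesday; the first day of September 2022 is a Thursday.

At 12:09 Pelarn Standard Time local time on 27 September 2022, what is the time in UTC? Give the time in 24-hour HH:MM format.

1 February 2022 is a Tuesday, so the first Saturday is February 5 and the fourth is February 26.
1 September 2022 is a Thursday, so the first Saturday is September 3 and the fourth is September 24.
Daylight saving runs 26 February – 24 September; 27 September 2022 is outside that window, so Pelarn Standard Time is on standard time at UTC+08:30.
12:09 local − 8h30m = 03:39 UTC.

03:39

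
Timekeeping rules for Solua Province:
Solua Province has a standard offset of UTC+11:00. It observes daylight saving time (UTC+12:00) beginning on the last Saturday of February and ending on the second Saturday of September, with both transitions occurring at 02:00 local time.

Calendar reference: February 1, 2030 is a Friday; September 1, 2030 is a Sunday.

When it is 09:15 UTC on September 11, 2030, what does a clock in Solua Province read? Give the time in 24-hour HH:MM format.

21:15

1 February 2030 is a Friday, so Saturdays fall on 2, 9, 16, 23; the last is February 23.
1 September 2030 is a Sunday, so the first Saturday is September 7 and the second is September 14.
At the standard offset (UTC+11:00), 09:15 UTC + 11h = 20:15 Solua Province standard time.
Daylight saving runs 23 February – 14 September; the standard-time date in Solua Province, September 11, 2030, is inside that window, so Solua Province is at UTC+12:00.
09:15 UTC + 12h = 21:15 local.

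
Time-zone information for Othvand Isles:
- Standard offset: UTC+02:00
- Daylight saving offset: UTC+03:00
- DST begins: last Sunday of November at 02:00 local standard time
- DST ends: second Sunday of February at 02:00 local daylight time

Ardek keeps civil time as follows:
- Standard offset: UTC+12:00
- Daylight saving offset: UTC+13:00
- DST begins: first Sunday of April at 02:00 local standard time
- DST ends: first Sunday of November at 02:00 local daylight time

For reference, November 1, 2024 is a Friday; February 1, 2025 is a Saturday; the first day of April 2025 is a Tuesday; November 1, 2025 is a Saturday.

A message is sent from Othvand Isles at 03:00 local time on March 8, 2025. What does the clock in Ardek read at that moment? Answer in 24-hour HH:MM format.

1 November 2024 is a Friday, so Sundays fall on 3, 10, 17, 24; the last is November 24.
1 February 2025 is a Saturday, so the first Sunday is February 2 and the second is February 9.
Daylight saving runs 24 November 2024 – 9 February 2025; March 8, 2025 is outside that window, so Othvand Isles is on standard time at UTC+02:00.
03:00 Othvand Isles − 2h = 01:00 UTC.
1 April 2025 is a Tuesday, so the first Sunday is April 6.
1 November 2025 is a Saturday, so the first Sunday is November 2.
At the standard offset (UTC+12:00), 01:00 UTC + 12h = 13:00 Ardek standard time.
Daylight saving runs 6 April – 2 November; the standard-time date in Ardek, March 8, 2025, is outside that window, so Ardek is on standard time at UTC+12:00.
01:00 UTC + 12h = 13:00 Ardek.

13:00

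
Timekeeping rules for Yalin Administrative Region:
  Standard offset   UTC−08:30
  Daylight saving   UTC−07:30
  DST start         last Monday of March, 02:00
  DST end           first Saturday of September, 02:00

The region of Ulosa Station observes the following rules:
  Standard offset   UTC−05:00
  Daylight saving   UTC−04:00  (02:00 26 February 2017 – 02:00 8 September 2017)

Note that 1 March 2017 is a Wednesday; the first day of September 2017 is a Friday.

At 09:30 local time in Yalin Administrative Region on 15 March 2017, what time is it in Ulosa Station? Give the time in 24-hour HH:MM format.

14:00

1 March 2017 is a Wednesday, so Mondays fall on 6, 13, 20, 27; the last is March 27.
1 September 2017 is a Friday, so the first Saturday is September 2.
Daylight saving runs 27 March – 2 September; 15 March 2017 is outside that window, so Yalin Administrative Region is on standard time at UTC−08:30.
09:30 Yalin Administrative Region + 8h30m = 18:00 UTC.
At the standard offset (UTC−05:00), 18:00 UTC − 5h = 13:00 Ulosa Station standard time.
The standard-time date in Ulosa Station, 15 March 2017, falls between 26 February and 8 September, so daylight saving is in effect and Ulosa Station is at UTC−04:00.
18:00 UTC − 4h = 14:00 Ulosa Station.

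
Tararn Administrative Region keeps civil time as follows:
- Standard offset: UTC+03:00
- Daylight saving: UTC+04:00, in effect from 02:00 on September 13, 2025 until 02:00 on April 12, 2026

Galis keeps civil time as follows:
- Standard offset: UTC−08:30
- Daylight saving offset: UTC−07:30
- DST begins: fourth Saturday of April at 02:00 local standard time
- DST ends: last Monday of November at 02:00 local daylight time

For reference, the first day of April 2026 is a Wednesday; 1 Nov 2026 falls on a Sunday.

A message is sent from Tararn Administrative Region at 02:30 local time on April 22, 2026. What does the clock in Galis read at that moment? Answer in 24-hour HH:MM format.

Daylight saving runs 13 September 2025 – 12 April 2026; April 22, 2026 is outside that window, so Tararn Administrative Region is on standard time at UTC+03:00.
02:30 Tararn Administrative Region − 3h = 23:30 UTC (rolling into the previous day, 21 April 2026).
1 April 2026 is a Wednesday, so the first Saturday is April 4 and the fourth is April 25.
1 November 2026 is a Sunday, so Mondays fall on 2, 9, 16, 23, 30; the last is November 30.
At the standard offset (UTC−08:30), 23:30 UTC − 8h30m = 15:00 Galis standard time.
Daylight saving runs 25 April – 30 November; the standard-time date in Galis, April 21, 2026, is outside that window, so Galis is on standard time at UTC−08:30.
23:30 UTC − 8h30m = 15:00 Galis.

15:00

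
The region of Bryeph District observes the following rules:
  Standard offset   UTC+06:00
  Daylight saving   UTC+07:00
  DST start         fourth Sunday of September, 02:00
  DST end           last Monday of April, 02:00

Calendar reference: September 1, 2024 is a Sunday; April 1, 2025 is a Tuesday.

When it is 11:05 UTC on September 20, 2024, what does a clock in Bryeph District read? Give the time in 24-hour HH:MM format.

1 September 2024 is a Sunday, so the first Sunday is September 1 and the fourth is September 22.
1 April 2025 is a Tuesday, so Mondays fall on 7, 14, 21, 28; the last is April 28.
At the standard offset (UTC+06:00), 11:05 UTC + 6h = 17:05 Bryeph District standard time.
Daylight saving runs 22 September 2024 – 28 April 2025; the standard-time date in Bryeph District, September 20, 2024, is outside that window, so Bryeph District is on standard time at UTC+06:00.
11:05 UTC + 6h = 17:05 local.

17:05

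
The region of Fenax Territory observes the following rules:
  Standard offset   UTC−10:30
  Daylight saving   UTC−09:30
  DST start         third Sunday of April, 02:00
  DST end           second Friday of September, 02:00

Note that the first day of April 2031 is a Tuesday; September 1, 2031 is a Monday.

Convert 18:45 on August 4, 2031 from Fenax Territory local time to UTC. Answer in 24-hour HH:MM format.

1 April 2031 is a Tuesday, so the first Sunday is April 6 and the third is April 20.
1 September 2031 is a Monday, so the first Friday is September 5 and the second is September 12.
Daylight saving runs 20 April – 12 September; August 4, 2031 is inside that window, so Fenax Territory is at UTC−09:30.
18:45 local + 9h30m = 04:15 UTC (rolling into the next day, 5 August 2031).

04:15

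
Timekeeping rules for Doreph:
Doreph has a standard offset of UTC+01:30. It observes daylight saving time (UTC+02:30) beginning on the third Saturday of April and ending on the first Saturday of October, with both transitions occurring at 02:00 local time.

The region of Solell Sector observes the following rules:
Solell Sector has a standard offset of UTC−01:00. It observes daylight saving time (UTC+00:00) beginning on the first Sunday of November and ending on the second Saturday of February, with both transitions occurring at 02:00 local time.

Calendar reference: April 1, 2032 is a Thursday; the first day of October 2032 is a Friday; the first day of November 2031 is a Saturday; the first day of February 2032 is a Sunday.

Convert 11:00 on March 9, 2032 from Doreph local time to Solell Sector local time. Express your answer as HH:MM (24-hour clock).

08:30

1 April 2032 is a Thursday, so the first Saturday is April 3 and the third is April 17.
1 October 2032 is a Friday, so the first Saturday is October 2.
March 9, 2032 does not fall between 17 April and 2 October, so daylight saving is not in effect and Doreph is at UTC+01:30.
11:00 Doreph − 1h30m = 09:30 UTC.
1 November 2031 is a Saturday, so the first Sunday is November 2.
1 February 2032 is a Sunday, so the first Saturday is February 7 and the second is February 14.
At the standard offset (UTC−01:00), 09:30 UTC − 1h = 08:30 Solell Sector standard time.
Daylight saving runs 2 November 2031 – 14 February 2032; the standard-time date in Solell Sector, March 9, 2032, is outside that window, so Solell Sector is on standard time at UTC−01:00.
09:30 UTC − 1h = 08:30 Solell Sector.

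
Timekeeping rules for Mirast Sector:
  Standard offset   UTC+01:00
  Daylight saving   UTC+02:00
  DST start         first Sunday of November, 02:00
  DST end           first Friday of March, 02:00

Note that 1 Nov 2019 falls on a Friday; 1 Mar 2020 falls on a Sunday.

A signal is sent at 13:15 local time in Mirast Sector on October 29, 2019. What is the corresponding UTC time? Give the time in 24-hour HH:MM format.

1 November 2019 is a Friday, so the first Sunday is November 3.
1 March 2020 is a Sunday, so the first Friday is March 6.
Daylight saving runs 3 November 2019 – 6 March 2020; October 29, 2019 is outside that window, so Mirast Sector is on standard time at UTC+01:00.
13:15 local − 1h = 12:15 UTC.

12:15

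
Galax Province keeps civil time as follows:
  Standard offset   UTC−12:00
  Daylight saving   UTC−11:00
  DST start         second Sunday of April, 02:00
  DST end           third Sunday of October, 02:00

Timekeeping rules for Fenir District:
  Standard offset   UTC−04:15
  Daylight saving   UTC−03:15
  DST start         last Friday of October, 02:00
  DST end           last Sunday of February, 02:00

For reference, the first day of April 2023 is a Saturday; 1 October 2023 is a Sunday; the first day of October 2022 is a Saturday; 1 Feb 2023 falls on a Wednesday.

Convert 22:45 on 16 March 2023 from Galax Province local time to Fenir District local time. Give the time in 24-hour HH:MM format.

1 April 2023 is a Saturday, so the first Sunday is April 2 and the second is April 9.
1 October 2023 is a Sunday, so the first Sunday is October 1 and the third is October 15.
16 March 2023 does not fall between 9 April and 15 October, so daylight saving is not in effect and Galax Province is at UTC−12:00.
22:45 Galax Province + 12h = 10:45 UTC (rolling into the next day, 17 March 2023).
1 October 2022 is a Saturday, so Fridays fall on 7, 14, 21, 28; the last is October 28.
1 February 2023 is a Wednesday, so Sundays fall on 5, 12, 19, 26; the last is February 26.
At the standard offset (UTC−04:15), 10:45 UTC − 4h15m = 06:30 Fenir District standard time.
Daylight saving runs 28 October 2022 – 26 February 2023; the standard-time date in Fenir District, 17 March 2023, is outside that window, so Fenir District is on standard time at UTC−04:15.
10:45 UTC − 4h15m = 06:30 Fenir District.

06:30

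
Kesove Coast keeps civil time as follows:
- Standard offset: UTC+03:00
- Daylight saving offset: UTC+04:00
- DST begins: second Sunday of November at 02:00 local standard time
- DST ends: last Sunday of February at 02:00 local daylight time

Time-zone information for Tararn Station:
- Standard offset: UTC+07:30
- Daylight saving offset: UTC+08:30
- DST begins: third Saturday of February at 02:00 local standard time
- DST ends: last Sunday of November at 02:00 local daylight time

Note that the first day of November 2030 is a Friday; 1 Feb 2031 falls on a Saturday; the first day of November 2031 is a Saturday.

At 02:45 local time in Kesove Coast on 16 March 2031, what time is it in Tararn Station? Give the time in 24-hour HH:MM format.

08:15

1 November 2030 is a Friday, so the first Sunday is November 3 and the second is November 10.
1 February 2031 is a Saturday, so Sundays fall on 2, 9, 16, 23; the last is February 23.
16 March 2031 is outside the daylight-saving period (10 November 2030 – 23 February 2031), so Kesove Coast is on standard time, UTC+03:00.
02:45 Kesove Coast − 3h = 23:45 UTC (rolling into the previous day, 15 March 2031).
1 February 2031 is a Saturday, so the first Saturday is February 1 and the third is February 15.
1 November 2031 is a Saturday, so Sundays fall on 2, 9, 16, 23, 30; the last is November 30.
At the standard offset (UTC+07:30), 23:45 UTC + 7h30m = 07:15 Tararn Station standard time (rolling into the next day, 16 March 2031).
The standard-time date in Tararn Station, 16 March 2031, falls between 15 February and 30 November, so daylight saving is in effect and Tararn Station is at UTC+08:30.
23:45 UTC + 8h30m = 08:15 Tararn Station (rolling into the next day, 16 March 2031).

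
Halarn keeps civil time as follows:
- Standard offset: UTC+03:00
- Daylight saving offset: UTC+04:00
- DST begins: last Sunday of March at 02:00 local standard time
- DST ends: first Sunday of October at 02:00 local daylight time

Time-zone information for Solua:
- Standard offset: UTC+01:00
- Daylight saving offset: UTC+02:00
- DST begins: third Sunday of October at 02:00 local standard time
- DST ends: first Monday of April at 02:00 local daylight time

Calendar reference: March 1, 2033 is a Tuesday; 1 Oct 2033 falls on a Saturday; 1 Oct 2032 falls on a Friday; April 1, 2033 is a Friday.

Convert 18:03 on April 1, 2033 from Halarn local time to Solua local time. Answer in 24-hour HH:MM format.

1 March 2033 is a Tuesday, so Sundays fall on 6, 13, 20, 27; the last is March 27.
1 October 2033 is a Saturday, so the first Sunday is October 2.
April 1, 2033 lies within the daylight-saving period (27 March – 2 October), so Halarn is on daylight time, UTC+04:00.
18:03 Halarn − 4h = 14:03 UTC.
1 October 2032 is a Friday, so the first Sunday is October 3 and the third is October 17.
1 April 2033 is a Friday, so the first Monday is April 4.
At the standard offset (UTC+01:00), 14:03 UTC + 1h = 15:03 Solua standard time.
The standard-time date in Solua, April 1, 2033, falls between 17 October 2032 and 4 April 2033, so daylight saving is in effect and Solua is at UTC+02:00.
14:03 UTC + 2h = 16:03 Solua.

16:03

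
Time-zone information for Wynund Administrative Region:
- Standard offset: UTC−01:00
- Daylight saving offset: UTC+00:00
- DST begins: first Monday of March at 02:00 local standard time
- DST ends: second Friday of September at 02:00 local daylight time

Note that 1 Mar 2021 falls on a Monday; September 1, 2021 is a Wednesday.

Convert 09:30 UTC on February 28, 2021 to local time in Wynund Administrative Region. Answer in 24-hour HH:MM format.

1 March 2021 is a Monday, so the first Monday is March 1.
1 September 2021 is a Wednesday, so the first Friday is September 3 and the second is September 10.
At the standard offset (UTC−01:00), 09:30 UTC − 1h = 08:30 Wynund Administrative Region standard time.
Daylight saving runs 1 March – 10 September; the standard-time date in Wynund Administrative Region, February 28, 2021, is outside that window, so Wynund Administrative Region is on standard time at UTC−01:00.
09:30 UTC − 1h = 08:30 local.

08:30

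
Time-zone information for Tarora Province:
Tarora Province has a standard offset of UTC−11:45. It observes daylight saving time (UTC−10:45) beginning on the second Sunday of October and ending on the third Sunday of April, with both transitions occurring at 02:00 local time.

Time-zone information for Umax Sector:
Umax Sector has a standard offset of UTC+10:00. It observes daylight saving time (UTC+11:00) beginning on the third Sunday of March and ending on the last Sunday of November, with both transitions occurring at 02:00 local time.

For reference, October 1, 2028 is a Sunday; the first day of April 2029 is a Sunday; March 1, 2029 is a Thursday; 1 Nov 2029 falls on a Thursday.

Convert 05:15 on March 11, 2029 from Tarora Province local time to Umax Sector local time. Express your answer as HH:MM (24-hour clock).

1 October 2028 is a Sunday, so the first Sunday is October 1 and the second is October 8.
1 April 2029 is a Sunday, so the first Sunday is April 1 and the third is April 15.
March 11, 2029 lies within the daylight-saving period (8 October 2028 – 15 April 2029), so Tarora Province is on daylight time, UTC−10:45.
05:15 Tarora Province + 10h45m = 16:00 UTC.
1 March 2029 is a Thursday, so the first Sunday is March 4 and the third is March 18.
1 November 2029 is a Thursday, so Sundays fall on 4, 11, 18, 25; the last is November 25.
At the standard offset (UTC+10:00), 16:00 UTC + 10h = 02:00 Umax Sector standard time (rolling into the next day, 12 March 2029).
The standard-time date in Umax Sector, March 12, 2029, does not fall between 18 March and 25 November, so daylight saving is not in effect and Umax Sector is at UTC+10:00.
16:00 UTC + 10h = 02:00 Umax Sector (rolling into the next day, 12 March 2029).

02:00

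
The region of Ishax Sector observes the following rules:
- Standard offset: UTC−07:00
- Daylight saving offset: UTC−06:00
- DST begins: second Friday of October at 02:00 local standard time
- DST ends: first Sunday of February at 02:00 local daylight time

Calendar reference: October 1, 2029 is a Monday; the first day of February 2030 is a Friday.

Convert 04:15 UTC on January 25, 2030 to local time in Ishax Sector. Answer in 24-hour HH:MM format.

22:15

1 October 2029 is a Monday, so the first Friday is October 5 and the second is October 12.
1 February 2030 is a Friday, so the first Sunday is February 3.
At the standard offset (UTC−07:00), 04:15 UTC − 7h = 21:15 Ishax Sector standard time (rolling into the previous day, 24 January 2030).
The standard-time date in Ishax Sector, January 24, 2030, falls between 12 October 2029 and 3 February 2030, so daylight saving is in effect and Ishax Sector is at UTC−06:00.
04:15 UTC − 6h = 22:15 local (rolling into the previous day, 24 January 2030).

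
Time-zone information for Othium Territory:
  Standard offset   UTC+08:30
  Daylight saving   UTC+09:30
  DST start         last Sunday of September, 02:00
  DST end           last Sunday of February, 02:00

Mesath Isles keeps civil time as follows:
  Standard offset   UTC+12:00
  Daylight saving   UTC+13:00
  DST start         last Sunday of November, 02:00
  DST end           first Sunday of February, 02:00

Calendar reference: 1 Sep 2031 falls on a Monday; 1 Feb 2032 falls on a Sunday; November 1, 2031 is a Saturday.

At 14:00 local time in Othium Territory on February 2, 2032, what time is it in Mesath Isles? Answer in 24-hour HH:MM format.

16:30

1 September 2031 is a Monday, so Sundays fall on 7, 14, 21, 28; the last is September 28.
1 February 2032 is a Sunday, so Sundays fall on 1, 8, 15, 22, 29; the last is February 29.
Daylight saving runs 28 September 2031 – 29 February 2032; February 2, 2032 is inside that window, so Othium Territory is at UTC+09:30.
14:00 Othium Territory − 9h30m = 04:30 UTC.
1 November 2031 is a Saturday, so Sundays fall on 2, 9, 16, 23, 30; the last is November 30.
1 February 2032 is a Sunday, so the first Sunday is February 1.
At the standard offset (UTC+12:00), 04:30 UTC + 12h = 16:30 Mesath Isles standard time.
The standard-time date in Mesath Isles, February 2, 2032, is outside the daylight-saving period (30 November 2031 – 1 February 2032), so Mesath Isles is on standard time, UTC+12:00.
04:30 UTC + 12h = 16:30 Mesath Isles.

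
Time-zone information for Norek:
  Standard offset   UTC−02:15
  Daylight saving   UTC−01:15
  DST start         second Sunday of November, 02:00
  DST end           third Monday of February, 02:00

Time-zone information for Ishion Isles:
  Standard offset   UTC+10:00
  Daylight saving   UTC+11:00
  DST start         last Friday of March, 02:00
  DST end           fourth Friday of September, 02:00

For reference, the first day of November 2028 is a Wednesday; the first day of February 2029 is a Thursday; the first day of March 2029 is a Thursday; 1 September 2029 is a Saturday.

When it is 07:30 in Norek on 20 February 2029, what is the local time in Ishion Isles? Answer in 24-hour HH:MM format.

1 November 2028 is a Wednesday, so the first Sunday is November 5 and the second is November 12.
1 February 2029 is a Thursday, so the first Monday is February 5 and the third is February 19.
20 February 2029 is outside the daylight-saving period (12 November 2028 – 19 February 2029), so Norek is on standard time, UTC−02:15.
07:30 Norek + 2h15m = 09:45 UTC.
1 March 2029 is a Thursday, so Fridays fall on 2, 9, 16, 23, 30; the last is March 30.
1 September 2029 is a Saturday, so the first Friday is September 7 and the fourth is September 28.
At the standard offset (UTC+10:00), 09:45 UTC + 10h = 19:45 Ishion Isles standard time.
The standard-time date in Ishion Isles, 20 February 2029, is outside the daylight-saving period (30 March – 28 September), so Ishion Isles is on standard time, UTC+10:00.
09:45 UTC + 10h = 19:45 Ishion Isles.

19:45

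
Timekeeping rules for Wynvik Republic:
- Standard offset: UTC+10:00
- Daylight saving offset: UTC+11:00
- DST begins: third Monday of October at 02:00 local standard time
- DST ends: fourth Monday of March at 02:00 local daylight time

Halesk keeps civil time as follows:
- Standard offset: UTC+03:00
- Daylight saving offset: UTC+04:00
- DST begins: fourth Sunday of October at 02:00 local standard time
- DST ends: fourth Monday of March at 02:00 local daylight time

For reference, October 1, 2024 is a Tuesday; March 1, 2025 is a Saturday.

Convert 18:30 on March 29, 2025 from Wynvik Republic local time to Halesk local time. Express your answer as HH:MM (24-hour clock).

11:30

1 October 2024 is a Tuesday, so the first Monday is October 7 and the third is October 21.
1 March 2025 is a Saturday, so the first Monday is March 3 and the fourth is March 24.
March 29, 2025 is outside the daylight-saving period (21 October 2024 – 24 March 2025), so Wynvik Republic is on standard time, UTC+10:00.
18:30 Wynvik Republic − 10h = 08:30 UTC.
1 October 2024 is a Tuesday, so the first Sunday is October 6 and the fourth is October 27.
1 March 2025 is a Saturday, so the first Monday is March 3 and the fourth is March 24.
At the standard offset (UTC+03:00), 08:30 UTC + 3h = 11:30 Halesk standard time.
The standard-time date in Halesk, March 29, 2025, is outside the daylight-saving period (27 October 2024 – 24 March 2025), so Halesk is on standard time, UTC+03:00.
08:30 UTC + 3h = 11:30 Halesk.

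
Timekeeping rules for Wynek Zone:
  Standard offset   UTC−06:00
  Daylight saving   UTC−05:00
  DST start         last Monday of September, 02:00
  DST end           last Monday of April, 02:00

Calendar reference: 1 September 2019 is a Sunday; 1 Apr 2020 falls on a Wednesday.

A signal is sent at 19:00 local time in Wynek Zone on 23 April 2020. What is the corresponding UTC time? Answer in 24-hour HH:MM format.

1 September 2019 is a Sunday, so Mondays fall on 2, 9, 16, 23, 30; the last is September 30.
1 April 2020 is a Wednesday, so Mondays fall on 6, 13, 20, 27; the last is April 27.
23 April 2020 lies within the daylight-saving period (30 September 2019 – 27 April 2020), so Wynek Zone is on daylight time, UTC−05:00.
19:00 local + 5h = 00:00 UTC (rolling into the next day, 24 April 2020).

00:00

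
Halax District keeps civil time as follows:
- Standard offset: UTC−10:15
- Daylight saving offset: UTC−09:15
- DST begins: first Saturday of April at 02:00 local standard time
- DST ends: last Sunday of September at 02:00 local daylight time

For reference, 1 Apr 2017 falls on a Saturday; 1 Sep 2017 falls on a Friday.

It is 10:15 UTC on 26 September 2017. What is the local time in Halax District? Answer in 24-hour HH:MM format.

00:00

1 April 2017 is a Saturday, so the first Saturday is April 1.
1 September 2017 is a Friday, so Sundays fall on 3, 10, 17, 24; the last is September 24.
At the standard offset (UTC−10:15), 10:15 UTC − 10h15m = 00:00 Halax District standard time.
The standard-time date in Halax District, 26 September 2017, is outside the daylight-saving period (1 April – 24 September), so Halax District is on standard time, UTC−10:15.
10:15 UTC − 10h15m = 00:00 local.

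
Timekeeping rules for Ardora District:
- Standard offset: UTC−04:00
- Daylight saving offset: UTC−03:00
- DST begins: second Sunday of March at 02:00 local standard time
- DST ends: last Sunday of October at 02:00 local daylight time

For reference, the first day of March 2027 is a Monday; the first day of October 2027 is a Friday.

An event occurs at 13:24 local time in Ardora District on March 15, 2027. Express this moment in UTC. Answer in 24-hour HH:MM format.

1 March 2027 is a Monday, so the first Sunday is March 7 and the second is March 14.
1 October 2027 is a Friday, so Sundays fall on 3, 10, 17, 24, 31; the last is October 31.
March 15, 2027 lies within the daylight-saving period (14 March – 31 October), so Ardora District is on daylight time, UTC−03:00.
13:24 local + 3h = 16:24 UTC.

16:24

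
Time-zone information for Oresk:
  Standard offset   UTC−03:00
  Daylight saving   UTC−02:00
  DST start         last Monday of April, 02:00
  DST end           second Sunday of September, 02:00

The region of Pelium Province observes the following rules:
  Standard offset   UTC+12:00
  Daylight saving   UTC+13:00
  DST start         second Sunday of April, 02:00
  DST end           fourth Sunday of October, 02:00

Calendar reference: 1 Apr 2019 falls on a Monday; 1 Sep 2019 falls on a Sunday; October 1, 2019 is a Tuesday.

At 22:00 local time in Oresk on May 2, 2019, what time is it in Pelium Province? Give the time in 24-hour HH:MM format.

1 April 2019 is a Monday, so Mondays fall on 1, 8, 15, 22, 29; the last is April 29.
1 September 2019 is a Sunday, so the first Sunday is September 1 and the second is September 8.
May 2, 2019 falls between 29 April and 8 September, so daylight saving is in effect and Oresk is at UTC−02:00.
22:00 Oresk + 2h = 00:00 UTC (rolling into the next day, 3 May 2019).
1 April 2019 is a Monday, so the first Sunday is April 7 and the second is April 14.
1 October 2019 is a Tuesday, so the first Sunday is October 6 and the fourth is October 27.
At the standard offset (UTC+12:00), 00:00 UTC + 12h = 12:00 Pelium Province standard time.
The standard-time date in Pelium Province, May 3, 2019, lies within the daylight-saving period (14 April – 27 October), so Pelium Province is on daylight time, UTC+13:00.
00:00 UTC + 13h = 13:00 Pelium Province.

13:00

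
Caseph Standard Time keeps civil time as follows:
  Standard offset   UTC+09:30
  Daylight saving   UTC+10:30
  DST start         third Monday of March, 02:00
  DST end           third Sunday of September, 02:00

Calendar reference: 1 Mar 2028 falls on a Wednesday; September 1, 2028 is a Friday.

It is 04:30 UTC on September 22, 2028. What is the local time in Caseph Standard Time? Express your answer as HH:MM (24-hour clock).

1 March 2028 is a Wednesday, so the first Monday is March 6 and the third is March 20.
1 September 2028 is a Friday, so the first Sunday is September 3 and the third is September 17.
At the standard offset (UTC+09:30), 04:30 UTC + 9h30m = 14:00 Caseph Standard Time standard time.
The standard-time date in Caseph Standard Time, September 22, 2028, does not fall between 20 March and 17 September, so daylight saving is not in effect and Caseph Standard Time is at UTC+09:30.
04:30 UTC + 9h30m = 14:00 local.

14:00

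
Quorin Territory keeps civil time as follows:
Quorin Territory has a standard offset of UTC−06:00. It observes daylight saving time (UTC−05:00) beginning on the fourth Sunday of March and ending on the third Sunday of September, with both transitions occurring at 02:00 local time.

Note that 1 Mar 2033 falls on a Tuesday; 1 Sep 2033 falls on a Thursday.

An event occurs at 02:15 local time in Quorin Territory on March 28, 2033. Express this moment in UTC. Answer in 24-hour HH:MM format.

07:15

1 March 2033 is a Tuesday, so the first Sunday is March 6 and the fourth is March 27.
1 September 2033 is a Thursday, so the first Sunday is September 4 and the third is September 18.
Daylight saving runs 27 March – 18 September; March 28, 2033 is inside that window, so Quorin Territory is at UTC−05:00.
02:15 local + 5h = 07:15 UTC.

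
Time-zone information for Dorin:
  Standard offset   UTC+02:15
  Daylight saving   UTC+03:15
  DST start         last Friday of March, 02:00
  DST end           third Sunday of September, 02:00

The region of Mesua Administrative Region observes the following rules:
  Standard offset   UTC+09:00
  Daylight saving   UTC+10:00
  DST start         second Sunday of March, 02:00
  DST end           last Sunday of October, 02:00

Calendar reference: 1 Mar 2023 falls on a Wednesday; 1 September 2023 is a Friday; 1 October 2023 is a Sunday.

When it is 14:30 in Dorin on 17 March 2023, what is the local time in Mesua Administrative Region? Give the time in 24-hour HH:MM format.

1 March 2023 is a Wednesday, so Fridays fall on 3, 10, 17, 24, 31; the last is March 31.
1 September 2023 is a Friday, so the first Sunday is September 3 and the third is September 17.
17 March 2023 does not fall between 31 March and 17 September, so daylight saving is not in effect and Dorin is at UTC+02:15.
14:30 Dorin − 2h15m = 12:15 UTC.
1 March 2023 is a Wednesday, so the first Sunday is March 5 and the second is March 12.
1 October 2023 is a Sunday, so Sundays fall on 1, 8, 15, 22, 29; the last is October 29.
At the standard offset (UTC+09:00), 12:15 UTC + 9h = 21:15 Mesua Administrative Region standard time.
Daylight saving runs 12 March – 29 October; the standard-time date in Mesua Administrative Region, 17 March 2023, is inside that window, so Mesua Administrative Region is at UTC+10:00.
12:15 UTC + 10h = 22:15 Mesua Administrative Region.

22:15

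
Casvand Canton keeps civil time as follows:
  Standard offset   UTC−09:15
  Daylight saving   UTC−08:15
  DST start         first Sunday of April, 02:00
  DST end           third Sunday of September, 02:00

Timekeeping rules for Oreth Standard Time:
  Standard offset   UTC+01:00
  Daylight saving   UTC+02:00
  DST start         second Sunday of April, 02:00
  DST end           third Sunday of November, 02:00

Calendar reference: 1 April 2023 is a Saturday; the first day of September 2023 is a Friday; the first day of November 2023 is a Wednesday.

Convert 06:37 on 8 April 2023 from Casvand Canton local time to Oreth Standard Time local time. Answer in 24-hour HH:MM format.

15:52

1 April 2023 is a Saturday, so the first Sunday is April 2.
1 September 2023 is a Friday, so the first Sunday is September 3 and the third is September 17.
8 April 2023 falls between 2 April and 17 September, so daylight saving is in effect and Casvand Canton is at UTC−08:15.
06:37 Casvand Canton + 8h15m = 14:52 UTC.
1 April 2023 is a Saturday, so the first Sunday is April 2 and the second is April 9.
1 November 2023 is a Wednesday, so the first Sunday is November 5 and the third is November 19.
At the standard offset (UTC+01:00), 14:52 UTC + 1h = 15:52 Oreth Standard Time standard time.
The standard-time date in Oreth Standard Time, 8 April 2023, is outside the daylight-saving period (9 April – 19 November), so Oreth Standard Time is on standard time, UTC+01:00.
14:52 UTC + 1h = 15:52 Oreth Standard Time.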